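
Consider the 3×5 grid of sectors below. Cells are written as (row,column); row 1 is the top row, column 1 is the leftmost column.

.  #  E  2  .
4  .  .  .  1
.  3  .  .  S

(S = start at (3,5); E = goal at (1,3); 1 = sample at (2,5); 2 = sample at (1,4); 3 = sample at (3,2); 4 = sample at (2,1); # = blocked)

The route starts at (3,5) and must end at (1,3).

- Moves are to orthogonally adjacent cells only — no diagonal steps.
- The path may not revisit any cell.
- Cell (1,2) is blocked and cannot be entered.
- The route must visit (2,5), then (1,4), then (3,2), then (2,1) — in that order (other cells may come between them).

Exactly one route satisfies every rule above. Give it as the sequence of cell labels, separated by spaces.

The waypoints must appear in the order (2,5), (1,4), (3,2), (2,1), with no cell reused.
Route from (3,5): 2× up (reaching (1,5)), left to (1,4), 2× down (reaching (3,4)), 3× left (reaching (3,1)), up to (2,1), 2× right (reaching (2,3)), up to (1,3) — 12 moves in all.
Check: order respected (1 at step 1, 2 at step 3, 3 at step 7, 4 at step 9).

(3,5) (2,5) (1,5) (1,4) (2,4) (3,4) (3,3) (3,2) (3,1) (2,1) (2,2) (2,3) (1,3)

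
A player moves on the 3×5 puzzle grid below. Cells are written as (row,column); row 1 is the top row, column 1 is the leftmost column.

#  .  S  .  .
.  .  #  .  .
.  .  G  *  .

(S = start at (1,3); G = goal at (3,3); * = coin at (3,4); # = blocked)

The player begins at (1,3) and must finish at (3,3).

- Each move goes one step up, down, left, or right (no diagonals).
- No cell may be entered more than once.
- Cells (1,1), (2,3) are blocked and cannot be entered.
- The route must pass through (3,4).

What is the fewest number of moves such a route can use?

Any route passes through (3,4) somewhere between (1,3) and (3,3). Summing Manhattan distances along the two legs ((1,3) → (3,4) → (3,3)) gives a lower bound of 3 + 1 = 4 moves.
A route of 4 moves achieves this: (1,3) → (1,4) → (2,4) → (3,4) → (3,3).
Since 4 matches the lower bound, it is optimal.

4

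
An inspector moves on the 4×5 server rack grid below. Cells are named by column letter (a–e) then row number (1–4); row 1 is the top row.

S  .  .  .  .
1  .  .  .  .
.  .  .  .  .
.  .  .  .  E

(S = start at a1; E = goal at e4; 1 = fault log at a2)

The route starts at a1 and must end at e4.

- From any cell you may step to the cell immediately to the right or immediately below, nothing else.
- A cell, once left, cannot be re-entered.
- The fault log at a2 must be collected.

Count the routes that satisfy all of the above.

A right/down-only route from a1 to e4 makes exactly 3 down-moves and 4 right-moves in some order.
With no other constraints that would be C(7,3) = 35 routes.
Split at a2 and multiply the segment counts: a1→a2: 1; a2→e4: 15; product = 15.
That gives 15 routes.

15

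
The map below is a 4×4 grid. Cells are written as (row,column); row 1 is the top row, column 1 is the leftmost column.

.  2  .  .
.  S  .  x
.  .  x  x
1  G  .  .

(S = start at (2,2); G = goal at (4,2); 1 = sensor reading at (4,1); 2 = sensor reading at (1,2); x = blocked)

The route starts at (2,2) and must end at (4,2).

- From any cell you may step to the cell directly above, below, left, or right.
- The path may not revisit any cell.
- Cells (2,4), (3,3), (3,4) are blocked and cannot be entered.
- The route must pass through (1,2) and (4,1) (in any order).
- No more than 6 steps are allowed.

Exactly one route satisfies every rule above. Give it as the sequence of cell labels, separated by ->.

(2,2) -> (1,2) -> (1,1) -> (2,1) -> (3,1) -> (4,1) -> (4,2)

Any route must reach (1,2) and (4,1) and still end at (4,2) within 6 moves, so the order of the required stops is forced.
Route from (2,2): up to (1,2), left to (1,1), 3× down (reaching (4,1)), right to (4,2) — 6 moves in all.
Check: all required cells visited; 6 ≤ 6 moves.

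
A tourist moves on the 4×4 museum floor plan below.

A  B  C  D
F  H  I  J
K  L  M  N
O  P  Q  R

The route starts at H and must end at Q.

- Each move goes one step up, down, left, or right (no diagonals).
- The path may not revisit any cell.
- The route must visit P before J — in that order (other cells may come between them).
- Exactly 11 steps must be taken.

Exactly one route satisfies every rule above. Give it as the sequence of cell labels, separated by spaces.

H F K O P L M I J N R Q

The waypoints must appear in the order P, J, with no cell reused.
Route from H: left 1 to F, down 2 to O, right 1 to P, up 1 to L, right 1 to M, up 1 to I, right 1 to J, down 2 to R, left 1 to Q — 11 moves in all.
Check: order respected (P at step 4, J at step 8); 11 moves as required.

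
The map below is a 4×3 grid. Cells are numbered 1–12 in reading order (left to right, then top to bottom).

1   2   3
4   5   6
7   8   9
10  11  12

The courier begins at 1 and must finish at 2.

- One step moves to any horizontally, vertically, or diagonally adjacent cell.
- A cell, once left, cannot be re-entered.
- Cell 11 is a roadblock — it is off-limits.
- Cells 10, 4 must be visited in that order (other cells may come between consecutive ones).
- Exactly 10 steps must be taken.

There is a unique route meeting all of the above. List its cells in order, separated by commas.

1, 5, 3, 6, 9, 12, 8, 10, 7, 4, 2

The waypoints must appear in the order 10, 4, with no cell reused.
Route from 1: down-right to 5, up-right to 3, 3× down (reaching 12), up-left to 8, down-left to 10, 2× up (reaching 4), up-right to 2 — 10 moves in all.
Check: order respected (10 at step 7, 4 at step 9); 10 moves as required.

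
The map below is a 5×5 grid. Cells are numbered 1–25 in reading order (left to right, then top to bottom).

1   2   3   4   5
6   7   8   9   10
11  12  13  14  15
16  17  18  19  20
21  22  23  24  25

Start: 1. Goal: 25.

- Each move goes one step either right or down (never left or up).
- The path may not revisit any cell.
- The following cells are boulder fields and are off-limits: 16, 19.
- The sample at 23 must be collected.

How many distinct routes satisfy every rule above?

12

A right/down-only route from 1 to 25 makes exactly 4 down-moves and 4 right-moves in some order.
With no other constraints that would be C(8,4) = 70 routes.
Split at 23 and multiply the segment counts (each segment already excludes blocked cells): 1→23: 12; 23→25: 1; product = 12.
That gives 12 routes.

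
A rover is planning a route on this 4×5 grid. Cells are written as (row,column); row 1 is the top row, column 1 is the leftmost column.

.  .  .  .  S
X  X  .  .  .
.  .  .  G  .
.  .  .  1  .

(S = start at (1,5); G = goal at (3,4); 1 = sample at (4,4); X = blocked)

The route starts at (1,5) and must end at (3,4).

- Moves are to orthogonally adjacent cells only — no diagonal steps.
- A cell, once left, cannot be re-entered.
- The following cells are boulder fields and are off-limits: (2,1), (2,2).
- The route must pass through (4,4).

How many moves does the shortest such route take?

5

Any route passes through (4,4) somewhere between (1,5) and (3,4). Summing Manhattan distances along the two legs ((1,5) → (4,4) → (3,4)) gives a lower bound of 4 + 1 = 5 moves.
A route of 5 moves achieves this: (1,5) → (2,5) → (3,5) → (4,5) → (4,4) → (3,4).
Since 5 matches the lower bound, it is optimal.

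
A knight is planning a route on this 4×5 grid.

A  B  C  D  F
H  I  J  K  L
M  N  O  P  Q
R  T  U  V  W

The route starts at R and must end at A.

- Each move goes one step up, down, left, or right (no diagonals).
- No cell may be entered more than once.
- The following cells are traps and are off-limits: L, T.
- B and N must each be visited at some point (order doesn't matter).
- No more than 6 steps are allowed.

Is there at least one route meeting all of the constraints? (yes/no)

yes

One route that works: R → M → N → I → B → A.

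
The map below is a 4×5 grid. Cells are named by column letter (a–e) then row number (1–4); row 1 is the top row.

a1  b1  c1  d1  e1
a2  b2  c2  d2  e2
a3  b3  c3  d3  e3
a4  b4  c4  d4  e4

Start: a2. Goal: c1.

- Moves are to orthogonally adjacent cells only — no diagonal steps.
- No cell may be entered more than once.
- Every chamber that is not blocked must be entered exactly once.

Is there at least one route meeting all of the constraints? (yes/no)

yes

One route that works: a2 → a1 → b1 → b2 → b3 → a3 → a4 → b4 → c4 → c3 → c2 → d2 → d3 → d4 → e4 → e3 → e2 → e1 → d1 → c1.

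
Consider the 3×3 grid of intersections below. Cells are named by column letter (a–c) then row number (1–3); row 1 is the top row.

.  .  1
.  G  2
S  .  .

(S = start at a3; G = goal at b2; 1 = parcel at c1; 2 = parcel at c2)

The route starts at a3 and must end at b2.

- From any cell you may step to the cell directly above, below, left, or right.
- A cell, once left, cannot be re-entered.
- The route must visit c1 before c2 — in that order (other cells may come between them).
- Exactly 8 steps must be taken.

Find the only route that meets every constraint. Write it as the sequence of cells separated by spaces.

a3 a2 a1 b1 c1 c2 c3 b3 b2

The waypoints must appear in the order c1, c2, with no cell reused.
Route from a3: up 2 to a1, right 2 to c1, down 2 to c3, left 1 to b3, up 1 to b2 — 8 moves in all.
Check: order respected (1 at step 4, 2 at step 5); 8 moves as required.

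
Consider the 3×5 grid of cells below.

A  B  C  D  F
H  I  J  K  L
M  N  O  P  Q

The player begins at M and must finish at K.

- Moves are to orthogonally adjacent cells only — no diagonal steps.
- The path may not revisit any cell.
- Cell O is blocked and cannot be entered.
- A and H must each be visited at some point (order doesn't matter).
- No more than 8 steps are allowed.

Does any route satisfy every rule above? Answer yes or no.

One route that works: M → H → A → B → I → J → K.

yes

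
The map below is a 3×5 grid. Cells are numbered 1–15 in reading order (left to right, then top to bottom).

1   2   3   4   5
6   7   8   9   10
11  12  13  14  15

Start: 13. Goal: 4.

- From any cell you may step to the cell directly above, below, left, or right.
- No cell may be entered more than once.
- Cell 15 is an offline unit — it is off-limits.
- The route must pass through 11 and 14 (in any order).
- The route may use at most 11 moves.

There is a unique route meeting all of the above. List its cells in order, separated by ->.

13 -> 14 -> 9 -> 8 -> 7 -> 12 -> 11 -> 6 -> 1 -> 2 -> 3 -> 4

The budget equals the shortest possible length, so every move has to be on a shortest route through the required cells.
Route from 13: right to 14, up to 9, 2× left (reaching 7), down to 12, left to 11, 2× up (reaching 1), 3× right (reaching 4) — 11 moves in all.
Check: all required cells visited; 11 ≤ 11 moves.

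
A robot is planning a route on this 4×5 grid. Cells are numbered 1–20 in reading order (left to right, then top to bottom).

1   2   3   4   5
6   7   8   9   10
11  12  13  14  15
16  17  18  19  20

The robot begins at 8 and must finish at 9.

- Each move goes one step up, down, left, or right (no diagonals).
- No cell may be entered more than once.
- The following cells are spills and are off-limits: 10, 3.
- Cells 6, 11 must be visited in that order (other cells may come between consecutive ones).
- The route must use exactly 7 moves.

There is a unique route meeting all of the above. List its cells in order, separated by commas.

8, 7, 6, 11, 12, 13, 14, 9

The waypoints must appear in the order 6, 11, with no cell reused.
Route from 8: 2× left (reaching 6), down to 11, 3× right (reaching 14), up to 9 — 7 moves in all.
Check: order respected (6 at step 2, 11 at step 3); 7 moves as required.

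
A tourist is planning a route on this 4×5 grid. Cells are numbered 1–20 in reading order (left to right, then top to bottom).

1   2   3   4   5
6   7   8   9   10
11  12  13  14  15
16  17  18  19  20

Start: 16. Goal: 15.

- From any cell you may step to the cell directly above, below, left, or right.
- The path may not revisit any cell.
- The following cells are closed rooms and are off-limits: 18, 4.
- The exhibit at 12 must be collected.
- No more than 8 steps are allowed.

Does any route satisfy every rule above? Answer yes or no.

One route that works: 16 → 11 → 12 → 13 → 14 → 15.

yes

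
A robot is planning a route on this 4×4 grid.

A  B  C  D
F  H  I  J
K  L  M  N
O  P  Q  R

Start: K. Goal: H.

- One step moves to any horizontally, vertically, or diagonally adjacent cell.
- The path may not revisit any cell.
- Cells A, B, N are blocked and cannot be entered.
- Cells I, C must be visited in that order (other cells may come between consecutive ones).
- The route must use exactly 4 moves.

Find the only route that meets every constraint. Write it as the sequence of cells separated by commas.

The waypoints must appear in the order I, C, with no cell reused.
Route from K: right to L, up-right to I, up to C, down-left to H — 4 moves in all.
Check: order respected (I at step 2, C at step 3); 4 moves as required.

K, L, I, C, H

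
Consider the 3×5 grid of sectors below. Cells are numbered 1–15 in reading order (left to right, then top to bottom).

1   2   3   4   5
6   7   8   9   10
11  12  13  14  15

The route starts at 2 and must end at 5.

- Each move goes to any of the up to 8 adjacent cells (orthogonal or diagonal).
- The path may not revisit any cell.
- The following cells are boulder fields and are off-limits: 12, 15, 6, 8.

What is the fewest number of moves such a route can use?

With diagonal moves allowed, the Chebyshev distance max(|Δrow|,|Δcol|) from 2 to 5 is 3, so at least 3 moves are needed.
A route of 3 moves achieves this: 2 → 3 → 4 → 5.
Since 3 matches the lower bound, it is optimal.

3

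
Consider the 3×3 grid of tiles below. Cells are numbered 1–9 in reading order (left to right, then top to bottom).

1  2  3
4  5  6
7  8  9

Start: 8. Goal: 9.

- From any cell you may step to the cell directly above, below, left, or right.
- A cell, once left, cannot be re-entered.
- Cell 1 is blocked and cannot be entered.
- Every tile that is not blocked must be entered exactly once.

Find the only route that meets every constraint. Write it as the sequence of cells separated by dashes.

Need to visit all 8 open cells exactly once, starting at 8 and ending at 9.
Route from 8: left to 7, up to 4, right to 5, up to 2, right to 3, 2× down (reaching 9) — 7 moves in all.
Check: all 8 open cells covered.

8 - 7 - 4 - 5 - 2 - 3 - 6 - 9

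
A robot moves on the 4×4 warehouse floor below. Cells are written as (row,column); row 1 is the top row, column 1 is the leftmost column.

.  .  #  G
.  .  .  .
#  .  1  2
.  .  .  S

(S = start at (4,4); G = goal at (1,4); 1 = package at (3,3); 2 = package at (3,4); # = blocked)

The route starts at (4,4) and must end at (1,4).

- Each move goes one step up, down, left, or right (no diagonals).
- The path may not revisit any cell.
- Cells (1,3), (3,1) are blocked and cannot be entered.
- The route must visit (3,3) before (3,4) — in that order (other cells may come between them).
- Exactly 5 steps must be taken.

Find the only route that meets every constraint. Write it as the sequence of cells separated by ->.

The waypoints must appear in the order (3,3), (3,4), with no cell reused.
Route from (4,4): left 1 to (4,3), up 1 to (3,3), right 1 to (3,4), up 2 to (1,4) — 5 moves in all.
Check: order respected (1 at step 2, 2 at step 3); 5 moves as required.

(4,4) -> (4,3) -> (3,3) -> (3,4) -> (2,4) -> (1,4)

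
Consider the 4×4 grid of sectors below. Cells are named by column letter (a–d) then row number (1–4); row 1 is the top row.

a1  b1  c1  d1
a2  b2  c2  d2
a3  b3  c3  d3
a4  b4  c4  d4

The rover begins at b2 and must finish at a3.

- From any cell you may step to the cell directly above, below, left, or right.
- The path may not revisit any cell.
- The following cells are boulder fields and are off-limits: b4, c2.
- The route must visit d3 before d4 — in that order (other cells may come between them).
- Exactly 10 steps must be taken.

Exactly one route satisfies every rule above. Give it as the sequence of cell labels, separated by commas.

The waypoints must appear in the order d3, d4, with no cell reused.
Route from b2: up 1 to b1, right 2 to d1, down 3 to d4, left 1 to c4, up 1 to c3, left 2 to a3 — 10 moves in all.
Check: order respected (d3 at step 5, d4 at step 6); 10 moves as required.

b2, b1, c1, d1, d2, d3, d4, c4, c3, b3, a3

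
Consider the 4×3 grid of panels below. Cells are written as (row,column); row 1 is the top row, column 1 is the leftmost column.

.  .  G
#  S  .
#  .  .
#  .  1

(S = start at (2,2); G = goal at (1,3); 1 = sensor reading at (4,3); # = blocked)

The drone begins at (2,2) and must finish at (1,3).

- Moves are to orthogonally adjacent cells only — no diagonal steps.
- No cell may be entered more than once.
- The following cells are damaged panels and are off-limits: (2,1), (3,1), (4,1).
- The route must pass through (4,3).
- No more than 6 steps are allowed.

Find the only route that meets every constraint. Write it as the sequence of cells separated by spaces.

The 6-move cap with required stops at (4,3) leaves no slack for detours.
Route from (2,2): 2× down (reaching (4,2)), right to (4,3), 3× up (reaching (1,3)) — 6 moves in all.
Check: all required cells visited; 6 ≤ 6 moves.

(2,2) (3,2) (4,2) (4,3) (3,3) (2,3) (1,3)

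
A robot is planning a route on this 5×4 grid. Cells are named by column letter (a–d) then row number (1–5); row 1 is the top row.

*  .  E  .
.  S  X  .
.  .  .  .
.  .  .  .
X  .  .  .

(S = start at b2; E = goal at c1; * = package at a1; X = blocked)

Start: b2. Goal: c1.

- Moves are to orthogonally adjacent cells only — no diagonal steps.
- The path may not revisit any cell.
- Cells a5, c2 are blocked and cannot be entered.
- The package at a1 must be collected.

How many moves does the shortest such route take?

Any route passes through a1 somewhere between b2 and c1. Summing Manhattan distances along the two legs (b2 → a1 → c1) gives a lower bound of 2 + 2 = 4 moves.
A route of 4 moves achieves this: b2 → a2 → a1 → b1 → c1.
Since 4 matches the lower bound, it is optimal.

4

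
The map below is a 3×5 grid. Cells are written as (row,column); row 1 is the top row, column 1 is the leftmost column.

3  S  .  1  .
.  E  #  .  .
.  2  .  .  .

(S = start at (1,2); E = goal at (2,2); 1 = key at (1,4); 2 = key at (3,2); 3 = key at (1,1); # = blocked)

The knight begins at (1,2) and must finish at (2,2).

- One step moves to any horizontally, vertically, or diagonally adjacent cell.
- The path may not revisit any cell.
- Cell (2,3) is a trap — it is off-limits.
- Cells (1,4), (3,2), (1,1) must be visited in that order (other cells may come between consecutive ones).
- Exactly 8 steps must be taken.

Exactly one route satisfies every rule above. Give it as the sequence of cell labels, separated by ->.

The waypoints must appear in the order (1,4), (3,2), (1,1), with no cell reused.
Route from (1,2): right 2 to (1,4), down 1 to (2,4), down-left 1 to (3,3), left 1 to (3,2), up-left 1 to (2,1), up 1 to (1,1), down-right 1 to (2,2) — 8 moves in all.
Check: order respected (1 at step 2, 2 at step 5, 3 at step 7); 8 moves as required.

(1,2) -> (1,3) -> (1,4) -> (2,4) -> (3,3) -> (3,2) -> (2,1) -> (1,1) -> (2,2)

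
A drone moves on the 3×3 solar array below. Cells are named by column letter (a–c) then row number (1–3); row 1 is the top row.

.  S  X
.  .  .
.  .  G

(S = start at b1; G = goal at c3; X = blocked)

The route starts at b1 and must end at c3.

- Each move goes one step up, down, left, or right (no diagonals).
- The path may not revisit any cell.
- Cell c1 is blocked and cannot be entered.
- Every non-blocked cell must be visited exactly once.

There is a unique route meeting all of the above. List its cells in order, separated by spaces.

b1 a1 a2 a3 b3 b2 c2 c3

Need to visit all 8 open cells exactly once, starting at b1 and ending at c3.
Cell a1 has only two open neighbours (a2 and b1), so the path must pass straight through it: one of those is the cell it's entered from and the other is where it exits.
Route from b1: left to a1, 2× down (reaching a3), right to b3, up to b2, right to c2, down to c3 — 7 moves in all.
Check: all 8 open cells covered.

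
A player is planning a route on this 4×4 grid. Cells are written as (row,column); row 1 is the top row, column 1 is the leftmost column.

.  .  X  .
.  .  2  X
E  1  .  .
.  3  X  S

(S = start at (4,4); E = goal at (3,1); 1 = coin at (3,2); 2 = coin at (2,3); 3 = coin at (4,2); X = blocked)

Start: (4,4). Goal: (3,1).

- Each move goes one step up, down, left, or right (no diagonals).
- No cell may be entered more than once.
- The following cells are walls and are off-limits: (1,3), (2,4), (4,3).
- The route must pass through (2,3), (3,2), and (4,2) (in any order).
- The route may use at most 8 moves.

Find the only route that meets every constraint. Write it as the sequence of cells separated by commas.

Any route must reach (2,3), (3,2), and (4,2) and still end at (3,1) within 8 moves, so the order of the required stops is forced.
Route from (4,4): up 1 to (3,4), left 1 to (3,3), up 1 to (2,3), left 1 to (2,2), down 2 to (4,2), left 1 to (4,1), up 1 to (3,1) — 8 moves in all.
Check: all required cells visited; 8 ≤ 8 moves.

(4,4), (3,4), (3,3), (2,3), (2,2), (3,2), (4,2), (4,1), (3,1)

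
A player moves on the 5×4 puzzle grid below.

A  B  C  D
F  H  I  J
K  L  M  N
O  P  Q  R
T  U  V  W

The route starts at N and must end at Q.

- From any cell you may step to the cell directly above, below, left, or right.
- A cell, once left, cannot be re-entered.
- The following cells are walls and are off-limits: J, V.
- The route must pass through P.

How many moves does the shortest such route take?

Any route passes through P somewhere between N and Q. Summing Manhattan distances along the two legs (N → P → Q) gives a lower bound of 3 + 1 = 4 moves.
A route of 4 moves achieves this: N → M → L → P → Q.
Since 4 matches the lower bound, it is optimal.

4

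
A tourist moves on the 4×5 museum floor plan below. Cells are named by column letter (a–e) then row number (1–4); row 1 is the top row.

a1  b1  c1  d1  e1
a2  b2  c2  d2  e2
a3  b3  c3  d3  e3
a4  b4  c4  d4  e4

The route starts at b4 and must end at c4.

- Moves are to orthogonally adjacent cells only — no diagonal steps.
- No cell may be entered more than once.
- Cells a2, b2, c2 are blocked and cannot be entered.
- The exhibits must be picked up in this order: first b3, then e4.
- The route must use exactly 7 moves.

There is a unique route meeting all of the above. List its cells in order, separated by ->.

The waypoints must appear in the order b3, e4, with no cell reused.
Route from b4: up 1 to b3, right 3 to e3, down 1 to e4, left 2 to c4 — 7 moves in all.
Check: order respected (b3 at step 1, e4 at step 5); 7 moves as required.

b4 -> b3 -> c3 -> d3 -> e3 -> e4 -> d4 -> c4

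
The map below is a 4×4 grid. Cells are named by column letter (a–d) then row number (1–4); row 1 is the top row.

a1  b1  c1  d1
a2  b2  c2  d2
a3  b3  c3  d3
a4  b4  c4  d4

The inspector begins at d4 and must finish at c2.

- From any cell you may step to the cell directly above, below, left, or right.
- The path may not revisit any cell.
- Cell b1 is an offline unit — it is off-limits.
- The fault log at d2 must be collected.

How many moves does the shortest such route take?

3

Any route passes through d2 somewhere between d4 and c2. Summing Manhattan distances along the two legs (d4 → d2 → c2) gives a lower bound of 2 + 1 = 3 moves.
A route of 3 moves achieves this: d4 → d3 → d2 → c2.
Since 3 matches the lower bound, it is optimal.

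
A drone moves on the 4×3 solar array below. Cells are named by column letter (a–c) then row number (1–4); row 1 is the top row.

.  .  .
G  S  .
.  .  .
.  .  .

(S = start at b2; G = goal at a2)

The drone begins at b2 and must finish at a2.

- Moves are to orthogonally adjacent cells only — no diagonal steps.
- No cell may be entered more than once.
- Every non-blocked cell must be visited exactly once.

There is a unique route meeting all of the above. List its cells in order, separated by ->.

Need to visit all 12 open cells exactly once, starting at b2 and ending at a2.
Route from b2: down 1 to b3, left 1 to a3, down 1 to a4, right 2 to c4, up 3 to c1, left 2 to a1, down 1 to a2 — 11 moves in all.
Check: all 12 open cells covered.

b2 -> b3 -> a3 -> a4 -> b4 -> c4 -> c3 -> c2 -> c1 -> b1 -> a1 -> a2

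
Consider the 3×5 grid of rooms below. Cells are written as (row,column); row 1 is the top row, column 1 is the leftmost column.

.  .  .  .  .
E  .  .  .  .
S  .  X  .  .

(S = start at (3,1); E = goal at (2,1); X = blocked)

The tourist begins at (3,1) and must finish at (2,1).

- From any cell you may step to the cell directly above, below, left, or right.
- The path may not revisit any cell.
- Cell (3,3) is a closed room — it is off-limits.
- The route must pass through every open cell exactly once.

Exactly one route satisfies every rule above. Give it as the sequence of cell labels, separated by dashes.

(3,1) - (3,2) - (2,2) - (2,3) - (2,4) - (3,4) - (3,5) - (2,5) - (1,5) - (1,4) - (1,3) - (1,2) - (1,1) - (2,1)

Need to visit all 14 open cells exactly once, starting at (3,1) and ending at (2,1).
Cell (1,5) has only two open neighbours ((2,5) and (1,4)), so the path must pass straight through it: one of those is the cell it's entered from and the other is where it exits.
Route from (3,1): right 1 to (3,2), up 1 to (2,2), right 2 to (2,4), down 1 to (3,4), right 1 to (3,5), up 2 to (1,5), left 4 to (1,1), down 1 to (2,1) — 13 moves in all.
Check: all 14 open cells covered.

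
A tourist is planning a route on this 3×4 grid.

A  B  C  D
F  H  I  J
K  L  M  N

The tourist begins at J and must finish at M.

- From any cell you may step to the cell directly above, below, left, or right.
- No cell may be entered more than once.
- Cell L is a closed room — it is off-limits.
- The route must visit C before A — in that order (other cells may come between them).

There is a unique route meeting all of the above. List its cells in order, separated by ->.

The waypoints must appear in the order C, A, with no cell reused.
Route from J: up to D, 3× left (reaching A), down to F, 2× right (reaching I), down to M — 8 moves in all.
Check: order respected (C at step 2, A at step 4).

J -> D -> C -> B -> A -> F -> H -> I -> M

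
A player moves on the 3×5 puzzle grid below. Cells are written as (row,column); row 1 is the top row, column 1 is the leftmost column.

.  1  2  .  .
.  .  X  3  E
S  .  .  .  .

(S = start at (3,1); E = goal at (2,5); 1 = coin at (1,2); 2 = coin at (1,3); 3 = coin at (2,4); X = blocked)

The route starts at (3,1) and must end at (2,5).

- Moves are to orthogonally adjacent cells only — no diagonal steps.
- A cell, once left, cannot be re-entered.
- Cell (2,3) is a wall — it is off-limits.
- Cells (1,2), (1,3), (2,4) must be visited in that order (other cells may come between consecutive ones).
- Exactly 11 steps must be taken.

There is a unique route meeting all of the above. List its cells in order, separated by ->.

The waypoints must appear in the order (1,2), (1,3), (2,4), with no cell reused.
Route from (3,1): right to (3,2), up to (2,2), left to (2,1), up to (1,1), 3× right (reaching (1,4)), 2× down (reaching (3,4)), right to (3,5), up to (2,5) — 11 moves in all.
Check: order respected (1 at step 5, 2 at step 6, 3 at step 8); 11 moves as required.

(3,1) -> (3,2) -> (2,2) -> (2,1) -> (1,1) -> (1,2) -> (1,3) -> (1,4) -> (2,4) -> (3,4) -> (3,5) -> (2,5)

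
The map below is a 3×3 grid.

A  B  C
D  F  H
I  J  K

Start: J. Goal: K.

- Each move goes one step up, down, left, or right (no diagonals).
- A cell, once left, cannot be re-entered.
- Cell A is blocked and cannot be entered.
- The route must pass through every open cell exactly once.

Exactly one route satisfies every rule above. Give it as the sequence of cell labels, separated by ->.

Need to visit all 8 open cells exactly once, starting at J and ending at K.
Cell D has only two open neighbours (I and F), so the path must pass straight through it: one of those is the cell it's entered from and the other is where it exits.
Route from J: left 1 to I, up 1 to D, right 1 to F, up 1 to B, right 1 to C, down 2 to K — 7 moves in all.
Check: all 8 open cells covered.

J -> I -> D -> F -> B -> C -> H -> K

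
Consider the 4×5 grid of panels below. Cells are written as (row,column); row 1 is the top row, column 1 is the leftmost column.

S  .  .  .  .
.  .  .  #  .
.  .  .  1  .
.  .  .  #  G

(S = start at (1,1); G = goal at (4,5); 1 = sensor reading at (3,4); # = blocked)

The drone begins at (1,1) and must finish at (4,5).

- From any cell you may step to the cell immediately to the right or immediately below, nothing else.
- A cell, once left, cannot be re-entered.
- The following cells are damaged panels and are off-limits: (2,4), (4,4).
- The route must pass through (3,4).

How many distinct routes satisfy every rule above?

6

A right/down-only route from (1,1) to (4,5) makes exactly 3 down-moves and 4 right-moves in some order.
With no other constraints that would be C(7,3) = 35 routes.
Split at (3,4) and multiply the segment counts (each segment already excludes blocked cells): (1,1)→(3,4): 6; (3,4)→(4,5): 1; product = 6.
That gives 6 routes.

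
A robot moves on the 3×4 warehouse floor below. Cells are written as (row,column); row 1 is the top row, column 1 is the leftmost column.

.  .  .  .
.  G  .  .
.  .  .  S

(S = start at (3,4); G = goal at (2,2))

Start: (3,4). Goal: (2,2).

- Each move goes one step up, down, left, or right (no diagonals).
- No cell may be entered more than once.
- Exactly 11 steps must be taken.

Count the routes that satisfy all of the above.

Need simple routes of exactly 11 moves from (3,4) to (2,2) (Manhattan distance 3, so 4 moves are spent on a detour and 4 undoing it).
Enumerating: (3,4) (2,4) (1,4) (1,3) (2,3) (3,3) (3,2) (3,1) (2,1) (1,1) (1,2) (2,2) | (3,4) (2,4) (1,4) (1,3) (1,2) (1,1) (2,1) (3,1) (3,2) (3,3) (2,3) (2,2) | (3,4) (3,3) (2,3) (2,4) (1,4) (1,3) (1,2) (1,1) (2,1) (3,1) (3,2) (2,2) | (3,4) (3,3) (3,2) (3,1) (2,1) (1,1) (1,2) (1,3) (1,4) (2,4) (2,3) (2,2).
That gives 4 routes.

4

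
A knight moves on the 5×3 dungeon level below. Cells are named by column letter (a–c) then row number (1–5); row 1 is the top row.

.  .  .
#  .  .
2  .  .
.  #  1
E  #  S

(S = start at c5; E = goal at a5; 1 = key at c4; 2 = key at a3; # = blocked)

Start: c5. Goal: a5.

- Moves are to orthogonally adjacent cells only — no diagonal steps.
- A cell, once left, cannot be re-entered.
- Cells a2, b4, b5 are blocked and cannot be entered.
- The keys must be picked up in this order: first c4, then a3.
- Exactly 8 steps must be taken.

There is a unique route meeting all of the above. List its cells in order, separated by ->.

c5 -> c4 -> c3 -> c2 -> b2 -> b3 -> a3 -> a4 -> a5

The waypoints must appear in the order c4, a3, with no cell reused.
Route from c5: 3× up (reaching c2), left to b2, down to b3, left to a3, 2× down (reaching a5) — 8 moves in all.
Check: order respected (1 at step 1, 2 at step 6); 8 moves as required.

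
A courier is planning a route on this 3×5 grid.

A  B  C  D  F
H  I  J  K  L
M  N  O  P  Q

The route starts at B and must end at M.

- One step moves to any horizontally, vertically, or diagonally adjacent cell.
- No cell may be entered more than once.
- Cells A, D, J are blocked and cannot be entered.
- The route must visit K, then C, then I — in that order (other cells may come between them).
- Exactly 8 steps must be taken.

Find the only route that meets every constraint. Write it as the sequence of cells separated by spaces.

The waypoints must appear in the order K, C, I, with no cell reused.
Route from B: down-left to H, down-right to N, 2× right (reaching P), up to K, up-left to C, 2× down-left (reaching M) — 8 moves in all.
Check: order respected (K at step 5, C at step 6, I at step 7); 8 moves as required.

B H N O P K C I M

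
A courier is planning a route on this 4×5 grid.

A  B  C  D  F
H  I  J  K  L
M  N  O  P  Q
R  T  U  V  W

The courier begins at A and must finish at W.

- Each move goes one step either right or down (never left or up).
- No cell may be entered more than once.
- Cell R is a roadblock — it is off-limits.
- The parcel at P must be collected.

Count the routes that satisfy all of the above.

20

A right/down-only route from A to W makes exactly 3 down-moves and 4 right-moves in some order.
With no other constraints that would be C(7,3) = 35 routes.
Split at P and multiply the segment counts (each segment already excludes blocked cells): A→P: 10; P→W: 2; product = 20.
That gives 20 routes.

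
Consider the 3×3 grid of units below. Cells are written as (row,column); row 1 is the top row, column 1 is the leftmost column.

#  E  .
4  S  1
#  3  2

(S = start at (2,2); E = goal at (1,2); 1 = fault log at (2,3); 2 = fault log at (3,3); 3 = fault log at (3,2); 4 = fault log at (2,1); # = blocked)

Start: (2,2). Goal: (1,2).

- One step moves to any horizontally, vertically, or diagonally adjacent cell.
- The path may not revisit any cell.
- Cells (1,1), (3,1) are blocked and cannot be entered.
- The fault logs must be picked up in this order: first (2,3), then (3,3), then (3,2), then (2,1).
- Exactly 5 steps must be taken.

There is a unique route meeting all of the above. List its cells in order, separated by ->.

(2,2) -> (2,3) -> (3,3) -> (3,2) -> (2,1) -> (1,2)

The waypoints must appear in the order (2,3), (3,3), (3,2), (2,1), with no cell reused.
Route from (2,2): right to (2,3), down to (3,3), left to (3,2), up-left to (2,1), up-right to (1,2) — 5 moves in all.
Check: order respected (1 at step 1, 2 at step 2, 3 at step 3, 4 at step 4); 5 moves as required.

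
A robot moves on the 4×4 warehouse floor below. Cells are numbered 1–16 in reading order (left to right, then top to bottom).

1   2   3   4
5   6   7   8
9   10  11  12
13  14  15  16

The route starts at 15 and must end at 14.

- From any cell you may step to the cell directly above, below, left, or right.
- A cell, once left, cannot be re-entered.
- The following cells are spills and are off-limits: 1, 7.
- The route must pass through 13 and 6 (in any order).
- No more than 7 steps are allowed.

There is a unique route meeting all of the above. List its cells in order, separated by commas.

15, 11, 10, 6, 5, 9, 13, 14

The budget equals the shortest possible length, so every move has to be on a shortest route through the required cells.
Route from 15: up 1 to 11, left 1 to 10, up 1 to 6, left 1 to 5, down 2 to 13, right 1 to 14 — 7 moves in all.
Check: all required cells visited; 7 ≤ 7 moves.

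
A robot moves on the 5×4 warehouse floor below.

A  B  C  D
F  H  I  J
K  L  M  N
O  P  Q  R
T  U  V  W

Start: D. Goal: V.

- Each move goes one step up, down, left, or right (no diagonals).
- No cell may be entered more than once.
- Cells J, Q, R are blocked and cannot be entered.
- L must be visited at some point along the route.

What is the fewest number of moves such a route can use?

Any route passes through L somewhere between D and V. Summing Manhattan distances along the two legs (D → L → V) gives a lower bound of 4 + 3 = 7 moves.
A route of 7 moves achieves this: D → C → I → M → L → P → U → V.
Since 7 matches the lower bound, it is optimal.

7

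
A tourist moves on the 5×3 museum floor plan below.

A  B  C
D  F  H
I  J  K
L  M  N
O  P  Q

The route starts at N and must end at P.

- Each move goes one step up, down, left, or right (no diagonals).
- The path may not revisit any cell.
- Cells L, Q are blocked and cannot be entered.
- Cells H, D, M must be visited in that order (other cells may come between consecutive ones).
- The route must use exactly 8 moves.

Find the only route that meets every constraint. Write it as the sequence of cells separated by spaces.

The waypoints must appear in the order H, D, M, with no cell reused.
Route from N: 2× up (reaching H), 2× left (reaching D), down to I, right to J, 2× down (reaching P) — 8 moves in all.
Check: order respected (H at step 2, D at step 4, M at step 7); 8 moves as required.

N K H F D I J M P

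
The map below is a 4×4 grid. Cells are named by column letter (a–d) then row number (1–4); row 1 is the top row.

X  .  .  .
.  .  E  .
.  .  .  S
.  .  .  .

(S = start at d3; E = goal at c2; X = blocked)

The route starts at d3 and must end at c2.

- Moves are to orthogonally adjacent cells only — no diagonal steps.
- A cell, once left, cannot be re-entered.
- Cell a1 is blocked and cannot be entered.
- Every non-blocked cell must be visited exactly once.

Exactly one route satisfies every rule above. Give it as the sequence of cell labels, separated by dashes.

d3 - d4 - c4 - c3 - b3 - b4 - a4 - a3 - a2 - b2 - b1 - c1 - d1 - d2 - c2

Need to visit all 15 open cells exactly once, starting at d3 and ending at c2.
Route from d3: down to d4, left to c4, up to c3, left to b3, down to b4, left to a4, 2× up (reaching a2), right to b2, up to b1, 2× right (reaching d1), down to d2, left to c2 — 14 moves in all.
Check: all 15 open cells covered.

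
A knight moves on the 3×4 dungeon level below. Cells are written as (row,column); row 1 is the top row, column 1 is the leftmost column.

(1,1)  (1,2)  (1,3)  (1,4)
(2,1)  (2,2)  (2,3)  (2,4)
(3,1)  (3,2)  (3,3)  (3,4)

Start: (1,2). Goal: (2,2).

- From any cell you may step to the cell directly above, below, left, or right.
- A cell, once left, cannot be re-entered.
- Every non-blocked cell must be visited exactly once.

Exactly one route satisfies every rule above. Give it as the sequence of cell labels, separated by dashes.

(1,2) - (1,1) - (2,1) - (3,1) - (3,2) - (3,3) - (3,4) - (2,4) - (1,4) - (1,3) - (2,3) - (2,2)

Need to visit all 12 open cells exactly once, starting at (1,2) and ending at (2,2).
Cell (3,1) has only two open neighbours ((2,1) and (3,2)), so the path must pass straight through it: one of those is the cell it's entered from and the other is where it exits.
Route from (1,2): left 1 to (1,1), down 2 to (3,1), right 3 to (3,4), up 2 to (1,4), left 1 to (1,3), down 1 to (2,3), left 1 to (2,2) — 11 moves in all.
Check: all 12 open cells covered.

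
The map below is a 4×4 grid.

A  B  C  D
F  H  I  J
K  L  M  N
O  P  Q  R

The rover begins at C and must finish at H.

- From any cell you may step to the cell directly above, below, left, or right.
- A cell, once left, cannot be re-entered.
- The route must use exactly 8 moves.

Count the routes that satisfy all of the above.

19

Need simple routes of exactly 8 moves from C to H (Manhattan distance 2, so 3 moves are spent on a detour and 3 undoing it).
Branch systematically from the start, pruning whenever the remaining move budget drops below the Manhattan distance to H or differs from it in parity. Grouping the completions by first move — via I: 10; via B: 2; via D: 7 — and summing: 10 + 2 + 7 = 19.
That gives 19 routes.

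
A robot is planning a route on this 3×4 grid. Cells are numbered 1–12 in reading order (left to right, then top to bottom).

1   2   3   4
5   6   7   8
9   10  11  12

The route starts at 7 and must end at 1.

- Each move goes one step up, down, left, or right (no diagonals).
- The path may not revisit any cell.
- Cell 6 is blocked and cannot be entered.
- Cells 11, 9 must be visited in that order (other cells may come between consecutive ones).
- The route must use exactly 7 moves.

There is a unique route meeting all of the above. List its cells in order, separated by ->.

7 -> 8 -> 12 -> 11 -> 10 -> 9 -> 5 -> 1

The waypoints must appear in the order 11, 9, with no cell reused.
Route from 7: right 1 to 8, down 1 to 12, left 3 to 9, up 2 to 1 — 7 moves in all.
Check: order respected (11 at step 3, 9 at step 5); 7 moves as required.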